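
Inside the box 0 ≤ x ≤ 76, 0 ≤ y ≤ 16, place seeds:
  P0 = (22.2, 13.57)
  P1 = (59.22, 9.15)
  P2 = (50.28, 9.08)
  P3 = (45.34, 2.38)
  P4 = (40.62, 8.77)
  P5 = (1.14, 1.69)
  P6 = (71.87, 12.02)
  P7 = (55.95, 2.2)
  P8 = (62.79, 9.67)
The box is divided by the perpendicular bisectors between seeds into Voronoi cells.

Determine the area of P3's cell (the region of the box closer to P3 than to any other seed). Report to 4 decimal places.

1. box [0,76]×[0,16]: [(0, 0) (76, 0) (76, 16) (0, 16)]
2. ⊥bis P3·P0 via (33.77,7.975): [(29.9135, 0) (76, 0) (76, 16) (37.6507, 16)]  |A|=675.4866
3. ⊥bis P3·P1 via (52.28,5.765): [(29.9135, 0) (55.0919, 0) (47.2879, 16) (37.6507, 16)]  |A|=278.5246
4. ⊥bis P3·P2 via (47.81,5.73): [(36.6599, 13.9511) (29.9135, 0) (55.0919, 0) (54.817, 0.5637)]  |A|=178.9105
5. ⊥bis P3·P4 via (42.98,5.575): [(45.4978, 7.4348) (35.4325, 0) (55.0919, 0) (54.817, 0.5637)]  |A|=74.7638
6. ⊥bis P3·P5 via (23.24,2.035): [(45.4978, 7.4348) (35.4325, 0) (55.0919, 0) (54.817, 0.5637)]  |A|=74.7638
7. ⊥bis P3·P6 via (58.605,7.2): [(45.4978, 7.4348) (35.4325, 0) (55.0919, 0) (54.817, 0.5637)]  |A|=74.7638
8. ⊥bis P3·P7 via (50.645,2.29): [(50.6676, 3.623) (45.4978, 7.4348) (35.4325, 0) (50.6061, 0)]  |A|=65.8889
9. ⊥bis P3·P8 via (54.065,6.025): [(50.6676, 3.623) (45.4978, 7.4348) (35.4325, 0) (50.6061, 0)]  |A|=65.8889
10. canonical 4-gon: [(50.6676, 3.623) (45.4978, 7.4348) (35.4325, 0) (50.6061, 0)]
11. shoelace: 65.8889

Area of P3's cell: 65.8889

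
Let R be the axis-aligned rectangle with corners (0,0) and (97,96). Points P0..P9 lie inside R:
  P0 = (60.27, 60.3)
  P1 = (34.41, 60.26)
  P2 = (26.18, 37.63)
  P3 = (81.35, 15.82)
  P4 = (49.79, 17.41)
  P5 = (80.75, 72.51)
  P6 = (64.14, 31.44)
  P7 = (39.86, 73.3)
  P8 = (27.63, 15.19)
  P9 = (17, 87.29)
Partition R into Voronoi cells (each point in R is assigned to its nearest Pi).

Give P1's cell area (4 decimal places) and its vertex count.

1. box [0,97]×[0,96]: [(0, 0) (97, 0) (97, 96) (0, 96)]
2. ⊥bis P1·P0 via (47.34,60.28): [(0, 0) (47.4332, 0) (47.2847, 96) (0, 96)]  |A|=4546.4635
3. ⊥bis P1·P2 via (30.295,48.945): [(0, 59.9626) (47.3671, 42.7363) (47.2847, 96) (0, 96)]  |A|=2112.7759
4. ⊥bis P1·P3 via (57.88,38.04): [(0, 59.9626) (47.3671, 42.7363) (47.2847, 96) (0, 96)]  |A|=2112.7759
5. ⊥bis P1·P4 via (42.1,38.835): [(0, 59.9626) (47.3671, 42.7363) (47.2847, 96) (0, 96)]  |A|=2112.7759
6. ⊥bis P1·P5 via (57.58,66.385): [(0, 59.9626) (47.3671, 42.7363) (47.2847, 96) (0, 96)]  |A|=2112.7759
7. ⊥bis P1·P6 via (49.275,45.85): [(0, 59.9626) (46.546, 43.0349) (47.3654, 43.8801) (47.2847, 96) (0, 96)]  |A|=2112.3065
8. ⊥bis P1·P7 via (37.135,66.78): [(0, 82.3004) (0, 59.9626) (46.546, 43.0349) (47.3654, 43.8801) (47.3365, 62.5163)]  |A|=996.4265
9. ⊥bis P1·P8 via (31.02,37.725): [(0, 82.3004) (0, 59.9626) (46.546, 43.0349) (47.3654, 43.8801) (47.3365, 62.5163)]  |A|=996.4265
10. ⊥bis P1·P9 via (25.705,73.775): [(23.6167, 72.4299) (2.723, 58.9723) (46.546, 43.0349) (47.3654, 43.8801) (47.3365, 62.5163)]  |A|=703.9865
11. canonical 5-gon: [(23.6167, 72.4299) (2.723, 58.9723) (46.546, 43.0349) (47.3654, 43.8801) (47.3365, 62.5163)]
12. shoelace: 703.9865

Area of P1's cell: 703.9865 (5 vertices)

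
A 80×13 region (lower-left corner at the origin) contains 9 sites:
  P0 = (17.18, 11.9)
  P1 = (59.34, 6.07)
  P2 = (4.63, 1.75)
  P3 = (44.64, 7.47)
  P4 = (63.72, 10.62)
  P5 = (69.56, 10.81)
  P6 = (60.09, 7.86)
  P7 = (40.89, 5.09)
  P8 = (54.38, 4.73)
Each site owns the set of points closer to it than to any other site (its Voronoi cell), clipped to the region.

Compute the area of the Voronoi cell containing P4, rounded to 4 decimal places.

1. box [0,80]×[0,13]: [(0, 0) (80, 0) (80, 13) (0, 13)]
2. ⊥bis P4·P0 via (40.45,11.26): [(40.1403, 0) (80, 0) (80, 13) (40.4979, 13)]  |A|=515.8519
3. ⊥bis P4·P1 via (61.53,8.345): [(70.1989, 0) (80, 0) (80, 13) (56.6943, 13)]  |A|=215.1941
4. ⊥bis P4·P2 via (34.175,6.185): [(70.1989, 0) (80, 0) (80, 13) (56.6943, 13)]  |A|=215.1941
5. ⊥bis P4·P3 via (54.18,9.045): [(70.1989, 0) (80, 0) (80, 13) (56.6943, 13)]  |A|=215.1941
6. ⊥bis P4·P5 via (66.64,10.715): [(66.8848, 3.1903) (66.5657, 13) (56.6943, 13)]  |A|=48.4176
7. ⊥bis P4·P6 via (61.905,9.24): [(65.4673, 4.5548) (66.8848, 3.1903) (66.5657, 13) (59.0462, 13)]  |A|=38.4868
8. ⊥bis P4·P7 via (52.305,7.855): [(65.4673, 4.5548) (66.8848, 3.1903) (66.5657, 13) (59.0462, 13)]  |A|=38.4868
9. ⊥bis P4·P8 via (59.05,7.675): [(65.4673, 4.5548) (66.8848, 3.1903) (66.5657, 13) (59.0462, 13)]  |A|=38.4868
10. canonical 4-gon: [(65.4673, 4.5548) (66.8848, 3.1903) (66.5657, 13) (59.0462, 13)]
11. shoelace: 38.4868

Area of P4's cell: 38.4868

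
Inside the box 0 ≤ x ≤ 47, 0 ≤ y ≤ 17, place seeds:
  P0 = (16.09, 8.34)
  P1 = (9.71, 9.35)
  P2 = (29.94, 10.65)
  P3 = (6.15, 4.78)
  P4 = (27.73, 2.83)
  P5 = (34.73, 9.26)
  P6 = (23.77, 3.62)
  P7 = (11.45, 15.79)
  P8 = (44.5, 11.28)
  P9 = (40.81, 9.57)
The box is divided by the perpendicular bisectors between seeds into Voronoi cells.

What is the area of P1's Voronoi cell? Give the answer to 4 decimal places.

Area of P1's cell: 69.0146

1. box [0,47]×[0,17]: [(0, 0) (47, 0) (47, 17) (0, 17)]
2. ⊥bis P1·P0 via (12.9,8.845): [(0, 0) (11.4998, 0) (14.191, 17) (0, 17)]  |A|=218.3715
3. ⊥bis P1·P2 via (19.825,10): [(0, 0) (11.4998, 0) (14.191, 17) (0, 17)]  |A|=218.3715
4. ⊥bis P1·P3 via (7.93,7.065): [(0, 13.2424) (12.1035, 3.8138) (14.191, 17) (0, 17)]  |A|=116.3023
5. ⊥bis P1·P4 via (18.72,6.09): [(0, 13.2424) (12.1035, 3.8138) (14.191, 17) (0, 17)]  |A|=116.3023
6. ⊥bis P1·P5 via (22.22,9.305): [(0, 13.2424) (12.1035, 3.8138) (14.191, 17) (0, 17)]  |A|=116.3023
7. ⊥bis P1·P6 via (16.74,6.485): [(0, 13.2424) (12.1035, 3.8138) (14.191, 17) (0, 17)]  |A|=116.3023
8. ⊥bis P1·P7 via (10.58,12.57): [(0, 15.4286) (0, 13.2424) (12.1035, 3.8138) (13.3703, 11.8161)]  |A|=69.0146
9. ⊥bis P1·P8 via (27.105,10.315): [(0, 15.4286) (0, 13.2424) (12.1035, 3.8138) (13.3703, 11.8161)]  |A|=69.0146
10. ⊥bis P1·P9 via (25.26,9.46): [(0, 15.4286) (0, 13.2424) (12.1035, 3.8138) (13.3703, 11.8161)]  |A|=69.0146
11. canonical 4-gon: [(0, 15.4286) (0, 13.2424) (12.1035, 3.8138) (13.3703, 11.8161)]
12. shoelace: 69.0146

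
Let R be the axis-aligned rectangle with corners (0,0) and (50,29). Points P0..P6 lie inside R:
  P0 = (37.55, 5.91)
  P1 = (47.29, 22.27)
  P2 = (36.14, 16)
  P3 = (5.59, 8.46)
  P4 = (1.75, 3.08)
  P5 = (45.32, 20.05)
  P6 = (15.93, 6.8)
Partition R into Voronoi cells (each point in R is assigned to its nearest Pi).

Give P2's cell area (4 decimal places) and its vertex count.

1. box [0,50]×[0,29]: [(0, 0) (50, 0) (50, 29) (0, 29)]
2. ⊥bis P2·P0 via (36.845,10.955): [(0, 5.8062) (50, 12.7933) (50, 29) (0, 29)]  |A|=985.0124
3. ⊥bis P2·P1 via (41.715,19.135): [(0, 5.8062) (45.6249, 12.1819) (36.1676, 29) (0, 29)]  |A|=833.2425
4. ⊥bis P2·P3 via (20.865,12.23): [(21.702, 8.8389) (45.6249, 12.1819) (36.1676, 29) (16.726, 29)]  |A|=412.9593
5. ⊥bis P2·P4 via (18.945,9.54): [(21.702, 8.8389) (45.6249, 12.1819) (36.1676, 29) (16.726, 29)]  |A|=412.9593
6. ⊥bis P2·P5 via (40.73,18.025): [(21.702, 8.8389) (43.4424, 11.8769) (35.8881, 29) (16.726, 29)]  |A|=390.771
7. ⊥bis P2·P6 via (26.035,11.4): [(26.872, 9.5613) (43.4424, 11.8769) (35.8881, 29) (18.0231, 29)]  |A|=324.2497
8. canonical 4-gon: [(26.872, 9.5613) (43.4424, 11.8769) (35.8881, 29) (18.0231, 29)]
9. shoelace: 324.2497

Area of P2's cell: 324.2497 (4 vertices)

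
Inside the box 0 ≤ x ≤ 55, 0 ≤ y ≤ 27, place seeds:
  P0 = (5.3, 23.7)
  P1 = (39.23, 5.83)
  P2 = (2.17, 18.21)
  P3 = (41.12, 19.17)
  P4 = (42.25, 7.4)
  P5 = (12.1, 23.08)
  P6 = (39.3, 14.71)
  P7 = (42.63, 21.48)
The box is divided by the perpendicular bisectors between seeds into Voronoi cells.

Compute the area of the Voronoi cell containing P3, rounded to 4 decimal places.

Area of P3's cell: 104.3150

1. box [0,55]×[0,27]: [(0, 0) (55, 0) (55, 27) (0, 27)]
2. ⊥bis P3·P0 via (23.21,21.435): [(20.4992, 0) (55, 0) (55, 27) (23.9138, 27)]  |A|=885.4246
3. ⊥bis P3·P1 via (40.175,12.5): [(22.3985, 15.0186) (55, 10.3996) (55, 27) (23.9138, 27)]  |A|=456.8275
4. ⊥bis P3·P2 via (21.645,18.69): [(22.3985, 15.0186) (55, 10.3996) (55, 27) (23.9138, 27)]  |A|=456.8275
5. ⊥bis P3·P4 via (41.685,13.285): [(22.3985, 15.0186) (37.4822, 12.8815) (55, 14.5633) (55, 27) (23.9138, 27)]  |A|=420.3579
6. ⊥bis P3·P5 via (26.61,21.125): [(25.7238, 14.5474) (37.4822, 12.8815) (55, 14.5633) (55, 27) (27.4016, 27)]  |A|=378.3645
7. ⊥bis P3·P6 via (40.21,16.94): [(26.7843, 22.4186) (47.7418, 13.8665) (55, 14.5633) (55, 27) (27.4016, 27)]  |A|=277.0124
8. ⊥bis P3·P7 via (41.875,20.325): [(26.7843, 22.4186) (47.7418, 13.8665) (51.2413, 14.2025) (31.6636, 27) (27.4016, 27)]  |A|=104.315
9. canonical 5-gon: [(26.7843, 22.4186) (47.7418, 13.8665) (51.2413, 14.2025) (31.6636, 27) (27.4016, 27)]
10. shoelace: 104.315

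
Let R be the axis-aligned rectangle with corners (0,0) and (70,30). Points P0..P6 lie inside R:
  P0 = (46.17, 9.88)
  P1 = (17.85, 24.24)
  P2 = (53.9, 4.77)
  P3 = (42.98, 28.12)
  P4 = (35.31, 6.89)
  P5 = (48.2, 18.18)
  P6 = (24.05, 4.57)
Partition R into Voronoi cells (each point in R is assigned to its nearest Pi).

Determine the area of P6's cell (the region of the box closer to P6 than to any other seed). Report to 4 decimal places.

Area of P6's cell: 361.1319

1. box [0,70]×[0,30]: [(0, 0) (70, 0) (70, 30) (0, 30)]
2. ⊥bis P6·P0 via (35.11,7.225): [(0, 0) (36.8444, 0) (29.6428, 30) (0, 30)]  |A|=997.3073
3. ⊥bis P6·P1 via (20.95,14.405): [(0, 7.8015) (0, 0) (36.8444, 0) (32.5116, 18.0492)]  |A|=459.3267
4. ⊥bis P6·P2 via (38.975,4.67): [(0, 7.8015) (0, 0) (36.8444, 0) (32.5116, 18.0492)]  |A|=459.3267
5. ⊥bis P6·P3 via (33.515,16.345): [(31.7094, 17.7964) (0, 7.8015) (0, 0) (36.8444, 0) (32.7786, 16.9369)]  |A|=458.8468
6. ⊥bis P6·P4 via (29.68,5.73): [(27.4692, 16.4599) (0, 7.8015) (0, 0) (30.8606, 0)]  |A|=361.1319
7. ⊥bis P6·P5 via (36.125,11.375): [(27.4692, 16.4599) (0, 7.8015) (0, 0) (30.8606, 0)]  |A|=361.1319
8. canonical 4-gon: [(27.4692, 16.4599) (0, 7.8015) (0, 0) (30.8606, 0)]
9. shoelace: 361.1319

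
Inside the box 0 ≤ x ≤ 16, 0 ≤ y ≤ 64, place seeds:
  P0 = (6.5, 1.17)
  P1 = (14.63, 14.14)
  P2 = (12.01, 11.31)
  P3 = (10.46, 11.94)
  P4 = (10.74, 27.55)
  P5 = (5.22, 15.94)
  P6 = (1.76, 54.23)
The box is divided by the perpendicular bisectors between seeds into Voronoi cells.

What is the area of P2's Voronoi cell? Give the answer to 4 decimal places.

1. box [0,16]×[0,64]: [(0, 0) (16, 0) (16, 64) (0, 64)]
2. ⊥bis P2·P0 via (9.255,6.24): [(0, 11.2691) (16, 2.5748) (16, 64) (0, 64)]  |A|=913.2487
3. ⊥bis P2·P1 via (13.32,12.725): [(0, 25.0566) (0, 11.2691) (16, 2.5748) (16, 10.2439)]  |A|=171.6524
4. ⊥bis P2·P3 via (11.235,11.625): [(12.1299, 13.8268) (9.084, 6.3329) (16, 2.5748) (16, 10.2439)]  |A|=46.477
5. ⊥bis P2·P4 via (11.375,19.43): [(12.1299, 13.8268) (9.084, 6.3329) (16, 2.5748) (16, 10.2439)]  |A|=46.477
6. ⊥bis P2·P5 via (8.615,13.625): [(12.1299, 13.8268) (9.084, 6.3329) (16, 2.5748) (16, 10.2439)]  |A|=46.477
7. ⊥bis P2·P6 via (6.885,32.77): [(12.1299, 13.8268) (9.084, 6.3329) (16, 2.5748) (16, 10.2439)]  |A|=46.477
8. canonical 4-gon: [(12.1299, 13.8268) (9.084, 6.3329) (16, 2.5748) (16, 10.2439)]
9. shoelace: 46.477

Area of P2's cell: 46.4770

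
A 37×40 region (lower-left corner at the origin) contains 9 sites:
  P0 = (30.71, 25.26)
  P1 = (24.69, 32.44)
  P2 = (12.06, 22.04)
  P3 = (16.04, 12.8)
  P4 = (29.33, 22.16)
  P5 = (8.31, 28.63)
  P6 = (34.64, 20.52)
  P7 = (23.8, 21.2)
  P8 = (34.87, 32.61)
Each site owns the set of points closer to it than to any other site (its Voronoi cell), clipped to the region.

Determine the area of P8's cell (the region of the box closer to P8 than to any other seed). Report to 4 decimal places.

1. box [0,37]×[0,40]: [(0, 0) (37, 0) (37, 40) (0, 40)]
2. ⊥bis P8·P0 via (32.79,28.935): [(37, 26.5522) (37, 40) (13.2401, 40)]  |A|=159.7595
3. ⊥bis P8·P1 via (29.78,32.525): [(29.8118, 30.6206) (37, 26.5522) (37, 40) (29.6552, 40)]  |A|=82.7777
4. ⊥bis P8·P2 via (23.465,27.325): [(29.8118, 30.6206) (37, 26.5522) (37, 40) (29.6552, 40)]  |A|=82.7777
5. ⊥bis P8·P3 via (25.455,22.705): [(29.8118, 30.6206) (37, 26.5522) (37, 40) (29.6552, 40)]  |A|=82.7777
6. ⊥bis P8·P4 via (32.1,27.385): [(29.8118, 30.6206) (37, 26.5522) (37, 40) (29.6552, 40)]  |A|=82.7777
7. ⊥bis P8·P5 via (21.59,30.62): [(29.8118, 30.6206) (37, 26.5522) (37, 40) (29.6552, 40)]  |A|=82.7777
8. ⊥bis P8·P6 via (34.755,26.565): [(29.8118, 30.6206) (37, 26.5522) (37, 40) (29.6552, 40)]  |A|=82.7777
9. ⊥bis P8·P7 via (29.335,26.905): [(29.8118, 30.6206) (37, 26.5522) (37, 40) (29.6552, 40)]  |A|=82.7777
10. canonical 4-gon: [(29.8118, 30.6206) (37, 26.5522) (37, 40) (29.6552, 40)]
11. shoelace: 82.7777

Area of P8's cell: 82.7777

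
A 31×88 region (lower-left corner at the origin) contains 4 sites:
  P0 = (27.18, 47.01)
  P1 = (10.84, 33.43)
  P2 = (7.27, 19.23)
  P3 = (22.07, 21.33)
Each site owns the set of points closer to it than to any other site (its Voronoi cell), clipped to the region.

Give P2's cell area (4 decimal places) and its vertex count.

1. box [0,31]×[0,88]: [(0, 0) (31, 0) (31, 88) (0, 88)]
2. ⊥bis P2·P0 via (17.225,33.12): [(0, 45.4652) (0, 0) (31, 0) (31, 23.2474)]  |A|=1065.0457
3. ⊥bis P2·P1 via (9.055,26.33): [(0, 28.6065) (0, 0) (31, 0) (31, 20.8128)]  |A|=765.9998
4. ⊥bis P2·P3 via (14.67,20.28): [(13.9875, 25.0899) (0, 28.6065) (0, 0) (17.5476, 0)]  |A|=420.2005
5. canonical 4-gon: [(13.9875, 25.0899) (0, 28.6065) (0, 0) (17.5476, 0)]
6. shoelace: 420.2005

Area of P2's cell: 420.2005 (4 vertices)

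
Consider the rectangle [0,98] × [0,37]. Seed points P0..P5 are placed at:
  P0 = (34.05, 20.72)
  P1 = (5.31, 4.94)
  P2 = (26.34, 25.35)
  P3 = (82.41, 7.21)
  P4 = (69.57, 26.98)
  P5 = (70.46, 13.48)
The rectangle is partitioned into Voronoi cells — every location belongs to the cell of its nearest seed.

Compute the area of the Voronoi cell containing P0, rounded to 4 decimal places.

1. box [0,98]×[0,37]: [(0, 0) (98, 0) (98, 37) (0, 37)]
2. ⊥bis P0·P1 via (19.68,12.83): [(26.7244, 0) (98, 0) (98, 37) (6.4092, 37)]  |A|=3013.0274
3. ⊥bis P0·P2 via (30.195,23.035): [(21.7752, 9.0141) (26.7244, 0) (98, 0) (98, 37) (38.5812, 37)]  |A|=2562.8453
4. ⊥bis P0·P3 via (58.23,13.965): [(21.7752, 9.0141) (26.7244, 0) (54.3287, 0) (64.6651, 37) (38.5812, 37)]  |A|=1138.2311
5. ⊥bis P0·P4 via (51.81,23.85): [(21.7752, 9.0141) (26.7244, 0) (54.3287, 0) (55.3616, 3.6975) (49.4925, 37) (38.5812, 37)]  |A|=885.5874
6. ⊥bis P0·P5 via (52.255,17.1): [(21.7752, 9.0141) (26.7244, 0) (48.8547, 0) (52.6497, 19.0852) (49.4925, 37) (38.5812, 37)]  |A|=820.3905
7. canonical 6-gon: [(21.7752, 9.0141) (26.7244, 0) (48.8547, 0) (52.6497, 19.0852) (49.4925, 37) (38.5812, 37)]
8. shoelace: 820.3905

Area of P0's cell: 820.3905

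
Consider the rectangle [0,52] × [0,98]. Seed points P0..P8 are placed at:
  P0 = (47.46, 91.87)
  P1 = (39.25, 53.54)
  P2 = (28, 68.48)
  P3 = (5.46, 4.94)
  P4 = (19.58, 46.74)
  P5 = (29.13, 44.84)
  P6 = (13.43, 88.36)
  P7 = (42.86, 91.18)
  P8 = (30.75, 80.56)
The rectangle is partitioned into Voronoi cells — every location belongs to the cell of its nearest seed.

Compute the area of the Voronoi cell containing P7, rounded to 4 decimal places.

1. box [0,52]×[0,98]: [(0, 0) (52, 0) (52, 98) (0, 98)]
2. ⊥bis P7·P0 via (45.16,91.525): [(0, 0) (52, 0) (52, 45.925) (44.1887, 98) (0, 98)]  |A|=4892.6146
3. ⊥bis P7·P1 via (41.055,72.36): [(0, 76.2975) (48.1366, 71.6808) (44.1887, 98) (0, 98)]  |A|=1103.848
4. ⊥bis P7·P2 via (35.43,79.83): [(47.8343, 71.7098) (48.1366, 71.6808) (44.1887, 98) (7.6737, 98)]  |A|=483.915
5. ⊥bis P7·P3 via (24.16,48.06): [(47.8343, 71.7098) (48.1366, 71.6808) (44.1887, 98) (7.6737, 98)]  |A|=483.915
6. ⊥bis P7·P4 via (31.22,68.96): [(47.8343, 71.7098) (48.1366, 71.6808) (44.1887, 98) (7.6737, 98)]  |A|=483.915
7. ⊥bis P7·P5 via (35.995,68.01): [(47.8343, 71.7098) (48.1366, 71.6808) (44.1887, 98) (7.6737, 98)]  |A|=483.915
8. ⊥bis P7·P6 via (28.145,89.77): [(28.6737, 84.2529) (47.8343, 71.7098) (48.1366, 71.6808) (44.1887, 98) (27.3564, 98)]  |A|=348.6246
9. ⊥bis P7·P8 via (36.805,85.87): [(27.5022, 96.4779) (47.9072, 73.2101) (44.1887, 98) (27.3564, 98)]  |A|=222.4681
10. canonical 4-gon: [(27.5022, 96.4779) (47.9072, 73.2101) (44.1887, 98) (27.3564, 98)]
11. shoelace: 222.4681

Area of P7's cell: 222.4681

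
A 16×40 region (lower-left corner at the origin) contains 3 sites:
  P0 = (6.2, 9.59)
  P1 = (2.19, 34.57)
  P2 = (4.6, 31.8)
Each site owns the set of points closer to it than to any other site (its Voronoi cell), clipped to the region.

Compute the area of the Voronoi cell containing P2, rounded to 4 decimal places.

Area of P2's cell: 251.0412

1. box [0,16]×[0,40]: [(0, 0) (16, 0) (16, 40) (0, 40)]
2. ⊥bis P2·P0 via (5.4,20.695): [(0, 20.306) (16, 21.4586) (16, 40) (0, 40)]  |A|=305.8832
3. ⊥bis P2·P1 via (3.395,33.185): [(0, 30.2312) (0, 20.306) (16, 21.4586) (16, 40) (11.228, 40)]  |A|=251.0412
4. canonical 5-gon: [(0, 30.2312) (0, 20.306) (16, 21.4586) (16, 40) (11.228, 40)]
5. shoelace: 251.0412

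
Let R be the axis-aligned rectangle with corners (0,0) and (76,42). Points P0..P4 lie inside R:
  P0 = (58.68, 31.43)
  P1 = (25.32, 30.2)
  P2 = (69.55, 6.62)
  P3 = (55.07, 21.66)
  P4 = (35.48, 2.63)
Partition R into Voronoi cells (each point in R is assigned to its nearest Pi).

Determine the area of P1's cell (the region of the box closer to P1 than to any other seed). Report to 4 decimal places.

1. box [0,76]×[0,42]: [(0, 0) (76, 0) (76, 42) (0, 42)]
2. ⊥bis P1·P0 via (42,30.815): [(0, 0) (43.1362, 0) (41.5876, 42) (0, 42)]  |A|=1779.1991
3. ⊥bis P1·P2 via (47.435,18.41): [(0, 0) (37.6202, 0) (42.7794, 9.6772) (41.5876, 42) (0, 42)]  |A|=1752.5096
4. ⊥bis P1·P3 via (40.195,25.93): [(0, 0) (32.7516, 0) (41.9542, 32.0582) (41.5876, 42) (0, 42)]  |A|=1612.7432
5. ⊥bis P1·P4 via (30.4,16.415): [(0, 5.2121) (38.2993, 19.326) (41.9542, 32.0582) (41.5876, 42) (0, 42)]  |A|=1196.4549
6. canonical 5-gon: [(0, 5.2121) (38.2993, 19.326) (41.9542, 32.0582) (41.5876, 42) (0, 42)]
7. shoelace: 1196.4549

Area of P1's cell: 1196.4549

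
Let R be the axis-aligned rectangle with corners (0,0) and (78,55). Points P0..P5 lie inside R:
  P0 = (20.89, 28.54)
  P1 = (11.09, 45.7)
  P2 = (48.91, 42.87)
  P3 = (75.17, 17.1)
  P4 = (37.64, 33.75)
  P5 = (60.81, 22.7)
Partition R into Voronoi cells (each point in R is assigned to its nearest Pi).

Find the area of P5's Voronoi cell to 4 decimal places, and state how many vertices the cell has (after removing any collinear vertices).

1. box [0,78]×[0,55]: [(0, 0) (78, 0) (78, 55) (0, 55)]
2. ⊥bis P5·P0 via (40.85,25.62): [(37.102, 0) (78, 0) (78, 55) (45.1481, 55)]  |A|=2028.1233
3. ⊥bis P5·P1 via (35.95,34.2): [(44.9521, 53.6601) (37.102, 0) (78, 0) (78, 55) (45.5719, 55)]  |A|=2027.8394
4. ⊥bis P5·P2 via (54.86,32.785): [(40.6738, 24.4153) (37.102, 0) (78, 0) (78, 46.4373)]  |A|=1365.9333
5. ⊥bis P5·P3 via (67.99,19.9): [(40.6738, 24.4153) (37.102, 0) (60.2296, 0) (78, 45.5685) (78, 46.4373)]  |A|=961.047
6. ⊥bis P5·P4 via (49.225,28.225): [(50.0449, 29.9442) (37.6939, 4.0463) (37.102, 0) (60.2296, 0) (78, 45.5685) (78, 46.4373)]  |A|=873.8441
7. canonical 6-gon: [(50.0449, 29.9442) (37.6939, 4.0463) (37.102, 0) (60.2296, 0) (78, 45.5685) (78, 46.4373)]
8. shoelace: 873.8441

Area of P5's cell: 873.8441 (6 vertices)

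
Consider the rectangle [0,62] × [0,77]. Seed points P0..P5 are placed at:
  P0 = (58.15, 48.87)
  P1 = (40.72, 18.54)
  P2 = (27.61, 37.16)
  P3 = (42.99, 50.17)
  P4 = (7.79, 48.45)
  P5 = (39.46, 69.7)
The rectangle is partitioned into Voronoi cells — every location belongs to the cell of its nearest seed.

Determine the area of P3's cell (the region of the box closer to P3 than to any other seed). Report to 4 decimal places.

1. box [0,62]×[0,77]: [(0, 0) (62, 0) (62, 77) (0, 77)]
2. ⊥bis P3·P0 via (50.57,49.52): [(0, 0) (46.3236, 0) (52.9265, 77) (0, 77)]  |A|=3821.126
3. ⊥bis P3·P1 via (41.855,34.355): [(0, 37.3588) (49.2242, 33.8261) (52.9265, 77) (0, 77)]  |A|=2118.1732
4. ⊥bis P3·P2 via (35.3,43.665): [(43.2607, 34.2541) (49.2242, 33.8261) (52.9265, 77) (7.1018, 77)]  |A|=1108.9343
5. ⊥bis P3·P4 via (25.39,49.31): [(25.0752, 55.7524) (43.2607, 34.2541) (49.2242, 33.8261) (52.9265, 77) (24.037, 77)]  |A|=929.0186
6. ⊥bis P3·P5 via (41.225,59.935): [(25.014, 57.0049) (25.0752, 55.7524) (43.2607, 34.2541) (49.2242, 33.8261) (51.6243, 61.8146)]  |A|=441.2827
7. canonical 5-gon: [(25.014, 57.0049) (25.0752, 55.7524) (43.2607, 34.2541) (49.2242, 33.8261) (51.6243, 61.8146)]
8. shoelace: 441.2827

Area of P3's cell: 441.2827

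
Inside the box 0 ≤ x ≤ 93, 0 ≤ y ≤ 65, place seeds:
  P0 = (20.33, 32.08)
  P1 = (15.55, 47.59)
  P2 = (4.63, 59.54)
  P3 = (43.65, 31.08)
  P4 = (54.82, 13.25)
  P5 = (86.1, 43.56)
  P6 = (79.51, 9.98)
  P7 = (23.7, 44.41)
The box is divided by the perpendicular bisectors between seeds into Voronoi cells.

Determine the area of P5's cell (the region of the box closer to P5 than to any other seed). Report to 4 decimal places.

1. box [0,93]×[0,65]: [(0, 0) (93, 0) (93, 65) (0, 65)]
2. ⊥bis P5·P0 via (53.215,37.82): [(59.8164, 0) (93, 0) (93, 65) (48.4708, 65)]  |A|=2525.6664
3. ⊥bis P5·P1 via (50.825,45.575): [(51.0805, 50.0485) (59.8164, 0) (93, 0) (93, 65) (51.9346, 65)]  |A|=2499.7719
4. ⊥bis P5·P2 via (45.365,51.55): [(51.0805, 50.0485) (59.8164, 0) (93, 0) (93, 65) (51.9346, 65)]  |A|=2499.7719
5. ⊥bis P5·P3 via (64.875,37.32): [(75.8468, 0) (93, 0) (93, 65) (56.7373, 65)]  |A|=1736.017
6. ⊥bis P5·P4 via (70.46,28.405): [(66.205, 32.7962) (93, 5.1437) (93, 65) (56.7373, 65)]  |A|=1385.825
7. ⊥bis P5·P6 via (82.805,26.77): [(66.205, 32.7962) (69.5175, 29.3776) (93, 24.7693) (93, 65) (56.7373, 65)]  |A|=1155.3963
8. ⊥bis P5·P7 via (54.9,43.985): [(66.205, 32.7962) (69.5175, 29.3776) (93, 24.7693) (93, 65) (56.7373, 65)]  |A|=1155.3963
9. canonical 5-gon: [(66.205, 32.7962) (69.5175, 29.3776) (93, 24.7693) (93, 65) (56.7373, 65)]
10. shoelace: 1155.3963

Area of P5's cell: 1155.3963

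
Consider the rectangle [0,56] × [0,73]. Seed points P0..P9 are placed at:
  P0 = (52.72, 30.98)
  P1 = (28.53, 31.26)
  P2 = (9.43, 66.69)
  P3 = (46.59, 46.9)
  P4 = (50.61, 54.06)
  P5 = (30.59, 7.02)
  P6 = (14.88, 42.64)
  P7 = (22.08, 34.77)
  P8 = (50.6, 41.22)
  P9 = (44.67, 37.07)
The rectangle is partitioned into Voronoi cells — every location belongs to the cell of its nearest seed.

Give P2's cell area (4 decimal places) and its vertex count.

Area of P2's cell: 554.3807 (5 vertices)

1. box [0,56]×[0,73]: [(0, 0) (56, 0) (56, 73) (0, 73)]
2. ⊥bis P2·P0 via (31.075,48.835): [(0, 11.1639) (51.0088, 73) (0, 73)]  |A|=1577.0924
3. ⊥bis P2·P1 via (18.98,48.975): [(0, 38.743) (40.9689, 60.829) (51.0088, 73) (0, 73)]  |A|=1012.1479
4. ⊥bis P2·P3 via (28.01,56.795): [(0, 38.743) (25.8047, 52.6542) (36.6402, 73) (0, 73)]  |A|=814.7334
5. ⊥bis P2·P4 via (30.02,60.375): [(0, 38.743) (25.8047, 52.6542) (30.1604, 60.8329) (33.8921, 73) (0, 73)]  |A|=798.0156
6. ⊥bis P2·P5 via (20.01,36.855): [(0, 38.743) (25.8047, 52.6542) (30.1604, 60.8329) (33.8921, 73) (0, 73)]  |A|=798.0156
7. ⊥bis P2·P6 via (12.155,54.665): [(0, 51.9105) (28.896, 58.4587) (30.1604, 60.8329) (33.8921, 73) (0, 73)]  |A|=554.3807
8. ⊥bis P2·P7 via (15.755,50.73): [(0, 51.9105) (28.896, 58.4587) (30.1604, 60.8329) (33.8921, 73) (0, 73)]  |A|=554.3807
9. ⊥bis P2·P8 via (30.015,53.955): [(0, 51.9105) (28.896, 58.4587) (30.1604, 60.8329) (33.8921, 73) (0, 73)]  |A|=554.3807
10. ⊥bis P2·P9 via (27.05,51.88): [(0, 51.9105) (28.896, 58.4587) (30.1604, 60.8329) (33.8921, 73) (0, 73)]  |A|=554.3807
11. canonical 5-gon: [(0, 51.9105) (28.896, 58.4587) (30.1604, 60.8329) (33.8921, 73) (0, 73)]
12. shoelace: 554.3807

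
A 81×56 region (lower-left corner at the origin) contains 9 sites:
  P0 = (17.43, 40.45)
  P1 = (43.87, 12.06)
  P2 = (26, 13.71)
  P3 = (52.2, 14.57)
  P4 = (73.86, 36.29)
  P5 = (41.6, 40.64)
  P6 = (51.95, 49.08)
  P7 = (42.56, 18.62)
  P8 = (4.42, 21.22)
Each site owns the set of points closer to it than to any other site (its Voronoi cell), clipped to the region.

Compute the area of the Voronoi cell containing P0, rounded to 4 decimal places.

Area of P0's cell: 754.5235

1. box [0,81]×[0,56]: [(0, 0) (81, 0) (81, 56) (0, 56)]
2. ⊥bis P0·P1 via (30.65,26.255): [(0, 0) (2.4586, 0) (62.5887, 56) (0, 56)]  |A|=1821.327
3. ⊥bis P0·P2 via (21.715,27.08): [(0, 20.1205) (36.6888, 31.879) (62.5887, 56) (0, 56)]  |A|=1413.0395
4. ⊥bis P0·P3 via (34.815,27.51): [(0, 20.1205) (36.6888, 31.879) (41.1807, 36.0624) (56.0207, 56) (0, 56)]  |A|=1347.5637
5. ⊥bis P0·P4 via (45.645,38.37): [(0, 20.1205) (36.6888, 31.879) (41.1807, 36.0624) (45.9469, 42.4659) (46.9447, 56) (0, 56)]  |A|=1286.1458
6. ⊥bis P0·P5 via (29.515,40.545): [(0, 20.1205) (29.601, 29.6074) (29.3935, 56) (0, 56)]  |A|=918.9199
7. ⊥bis P0·P6 via (34.69,44.765): [(0, 20.1205) (29.601, 29.6074) (29.3935, 56) (0, 56)]  |A|=918.9199
8. ⊥bis P0·P7 via (29.995,29.535): [(0, 20.1205) (29.601, 29.6074) (29.3935, 56) (0, 56)]  |A|=918.9199
9. ⊥bis P0·P8 via (10.925,30.835): [(0, 38.2263) (18.1595, 25.9405) (29.601, 29.6074) (29.3935, 56) (0, 56)]  |A|=754.5235
10. canonical 5-gon: [(0, 38.2263) (18.1595, 25.9405) (29.601, 29.6074) (29.3935, 56) (0, 56)]
11. shoelace: 754.5235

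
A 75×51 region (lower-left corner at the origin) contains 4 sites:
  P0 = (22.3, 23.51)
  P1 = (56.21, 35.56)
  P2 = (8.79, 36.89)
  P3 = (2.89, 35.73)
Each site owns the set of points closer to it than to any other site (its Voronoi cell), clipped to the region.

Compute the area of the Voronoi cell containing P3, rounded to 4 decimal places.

1. box [0,75]×[0,51]: [(0, 0) (75, 0) (75, 51) (0, 51)]
2. ⊥bis P3·P0 via (12.595,29.62): [(0, 9.6144) (26.0553, 51) (0, 51)]  |A|=539.1568
3. ⊥bis P3·P1 via (29.55,35.645): [(0, 9.6144) (26.0553, 51) (0, 51)]  |A|=539.1568
4. ⊥bis P3·P2 via (5.84,36.31): [(0, 9.6144) (8.4498, 23.0359) (2.9518, 51) (0, 51)]  |A|=216.1229
5. canonical 4-gon: [(0, 9.6144) (8.4498, 23.0359) (2.9518, 51) (0, 51)]
6. shoelace: 216.1229

Area of P3's cell: 216.1229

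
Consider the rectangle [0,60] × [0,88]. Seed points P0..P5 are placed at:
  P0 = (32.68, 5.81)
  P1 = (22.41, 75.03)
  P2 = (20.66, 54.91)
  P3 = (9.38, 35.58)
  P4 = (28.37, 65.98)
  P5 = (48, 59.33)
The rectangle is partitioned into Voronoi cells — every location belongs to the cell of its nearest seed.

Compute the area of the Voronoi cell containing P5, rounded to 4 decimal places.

Area of P5's cell: 1199.6340

1. box [0,60]×[0,88]: [(0, 0) (60, 0) (60, 88) (0, 88)]
2. ⊥bis P5·P0 via (40.34,32.57): [(0, 44.1172) (60, 26.9424) (60, 88) (0, 88)]  |A|=3148.2117
3. ⊥bis P5·P1 via (35.205,67.18): [(17.9102, 38.9905) (60, 26.9424) (60, 88) (47.9785, 88)]  |A|=1579.537
4. ⊥bis P5·P2 via (34.33,57.12): [(33.2253, 63.9532) (38.1999, 33.1826) (60, 26.9424) (60, 88) (47.9785, 88)]  |A|=1281.8191
5. ⊥bis P5·P3 via (28.69,47.455): [(33.2253, 63.9532) (38.1999, 33.1826) (60, 26.9424) (60, 88) (47.9785, 88)]  |A|=1281.8191
6. ⊥bis P5·P4 via (38.185,62.655): [(45.2823, 83.6053) (34.9696, 53.1636) (38.1999, 33.1826) (60, 26.9424) (60, 88) (47.9785, 88)]  |A|=1199.634
7. canonical 6-gon: [(45.2823, 83.6053) (34.9696, 53.1636) (38.1999, 33.1826) (60, 26.9424) (60, 88) (47.9785, 88)]
8. shoelace: 1199.634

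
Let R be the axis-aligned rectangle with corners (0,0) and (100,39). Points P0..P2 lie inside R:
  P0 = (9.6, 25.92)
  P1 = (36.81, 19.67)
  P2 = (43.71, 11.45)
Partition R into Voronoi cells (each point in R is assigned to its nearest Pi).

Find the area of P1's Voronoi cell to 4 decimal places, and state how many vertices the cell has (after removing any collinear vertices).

1. box [0,100]×[0,39]: [(0, 0) (100, 0) (100, 39) (0, 39)]
2. ⊥bis P1·P0 via (23.205,22.795): [(17.9691, 0) (100, 0) (100, 39) (26.9272, 39)]  |A|=3024.522
3. ⊥bis P1·P2 via (40.26,15.56): [(17.9691, 0) (21.7233, 0) (68.1842, 39) (26.9272, 39)]  |A|=877.7178
4. canonical 4-gon: [(17.9691, 0) (21.7233, 0) (68.1842, 39) (26.9272, 39)]
5. shoelace: 877.7178

Area of P1's cell: 877.7178 (4 vertices)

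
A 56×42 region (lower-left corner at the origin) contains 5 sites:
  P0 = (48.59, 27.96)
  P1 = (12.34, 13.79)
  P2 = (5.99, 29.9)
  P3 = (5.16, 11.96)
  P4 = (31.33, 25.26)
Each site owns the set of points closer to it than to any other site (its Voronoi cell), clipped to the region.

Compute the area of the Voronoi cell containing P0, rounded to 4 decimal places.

1. box [0,56]×[0,42]: [(0, 0) (56, 0) (56, 42) (0, 42)]
2. ⊥bis P0·P1 via (30.465,20.875): [(38.625, 0) (56, 0) (56, 42) (22.2073, 42)]  |A|=1074.5222
3. ⊥bis P0·P2 via (27.29,28.93): [(27.2927, 28.9903) (38.625, 0) (56, 0) (56, 42) (27.8852, 42)]  |A|=1037.5884
4. ⊥bis P0·P3 via (26.875,19.96): [(27.2927, 28.9903) (38.625, 0) (56, 0) (56, 42) (27.8852, 42)]  |A|=1037.5884
5. ⊥bis P0·P4 via (39.96,26.61): [(44.1226, 0) (56, 0) (56, 42) (37.5525, 42)]  |A|=636.8217
6. canonical 4-gon: [(44.1226, 0) (56, 0) (56, 42) (37.5525, 42)]
7. shoelace: 636.8217

Area of P0's cell: 636.8217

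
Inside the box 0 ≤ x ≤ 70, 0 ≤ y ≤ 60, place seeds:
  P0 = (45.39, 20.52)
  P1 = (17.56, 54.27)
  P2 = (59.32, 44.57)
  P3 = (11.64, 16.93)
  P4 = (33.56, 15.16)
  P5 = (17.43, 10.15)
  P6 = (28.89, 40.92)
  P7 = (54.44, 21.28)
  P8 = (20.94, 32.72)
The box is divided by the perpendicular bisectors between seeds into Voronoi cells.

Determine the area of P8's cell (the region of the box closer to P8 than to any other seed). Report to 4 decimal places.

1. box [0,70]×[0,60]: [(0, 0) (70, 0) (70, 60) (0, 60)]
2. ⊥bis P8·P0 via (33.165,26.62): [(0, 0) (19.8822, 0) (49.8209, 60) (0, 60)]  |A|=2091.0926
3. ⊥bis P8·P1 via (19.25,43.495): [(0, 40.4757) (0, 0) (19.8822, 0) (43.4817, 47.2956)]  |A|=1350.147
4. ⊥bis P8·P2 via (40.13,38.645): [(37.7373, 46.3946) (0, 40.4757) (0, 0) (19.8822, 0) (39.7612, 39.8394)]  |A|=1330.4075
5. ⊥bis P8·P3 via (16.29,24.825): [(37.7373, 46.3946) (0, 40.4757) (0, 34.4195) (28.6399, 17.5512) (39.7612, 39.8394)]  |A|=663.0447
6. ⊥bis P8·P4 via (27.25,23.94): [(37.7373, 46.3946) (0, 40.4757) (0, 34.4195) (22.9903, 20.8786) (34.3872, 29.0693) (39.7612, 39.8394)]  |A|=620.9465
7. ⊥bis P8·P5 via (19.185,21.435): [(37.7373, 46.3946) (0, 40.4757) (0, 34.4195) (22.9903, 20.8786) (34.3872, 29.0693) (39.7612, 39.8394)]  |A|=620.9465
8. ⊥bis P8·P6 via (24.915,36.82): [(18.2, 43.3303) (0, 40.4757) (0, 34.4195) (22.9903, 20.8786) (33.5385, 28.4594)]  |A|=417.3338
9. ⊥bis P8·P7 via (37.69,27): [(18.2, 43.3303) (0, 40.4757) (0, 34.4195) (22.9903, 20.8786) (33.5385, 28.4594)]  |A|=417.3338
10. canonical 5-gon: [(18.2, 43.3303) (0, 40.4757) (0, 34.4195) (22.9903, 20.8786) (33.5385, 28.4594)]
11. shoelace: 417.3338

Area of P8's cell: 417.3338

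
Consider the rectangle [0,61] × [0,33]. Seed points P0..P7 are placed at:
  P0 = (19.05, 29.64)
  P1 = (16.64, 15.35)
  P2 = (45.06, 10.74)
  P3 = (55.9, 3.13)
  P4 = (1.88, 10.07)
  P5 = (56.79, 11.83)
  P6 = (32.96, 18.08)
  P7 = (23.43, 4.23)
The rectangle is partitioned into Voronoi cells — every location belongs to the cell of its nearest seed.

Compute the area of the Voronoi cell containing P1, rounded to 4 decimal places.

Area of P1's cell: 238.2533

1. box [0,61]×[0,33]: [(0, 0) (61, 0) (61, 33) (0, 33)]
2. ⊥bis P1·P0 via (17.845,22.495): [(0, 25.5045) (0, 0) (61, 0) (61, 15.2169)]  |A|=1242.0052
3. ⊥bis P1·P2 via (30.85,13.045): [(31.9958, 20.1085) (0, 25.5045) (0, 0) (28.734, 0)]  |A|=696.9171
4. ⊥bis P1·P3 via (36.27,9.24): [(31.9958, 20.1085) (0, 25.5045) (0, 0) (28.734, 0)]  |A|=696.9171
5. ⊥bis P1·P4 via (9.26,12.71): [(31.9958, 20.1085) (4.9838, 24.664) (13.8067, 0) (28.734, 0)]  |A|=463.0987
6. ⊥bis P1·P5 via (36.715,13.59): [(31.9958, 20.1085) (4.9838, 24.664) (13.8067, 0) (28.734, 0)]  |A|=463.0987
7. ⊥bis P1·P6 via (24.8,16.715): [(24.007, 21.4558) (4.9838, 24.664) (13.8067, 0) (27.5961, 0)]  |A|=368.3728
8. ⊥bis P1·P7 via (20.035,9.79): [(25.4094, 13.0717) (24.007, 21.4558) (4.9838, 24.664) (12.0489, 4.9136)]  |A|=238.2533
9. canonical 4-gon: [(25.4094, 13.0717) (24.007, 21.4558) (4.9838, 24.664) (12.0489, 4.9136)]
10. shoelace: 238.2533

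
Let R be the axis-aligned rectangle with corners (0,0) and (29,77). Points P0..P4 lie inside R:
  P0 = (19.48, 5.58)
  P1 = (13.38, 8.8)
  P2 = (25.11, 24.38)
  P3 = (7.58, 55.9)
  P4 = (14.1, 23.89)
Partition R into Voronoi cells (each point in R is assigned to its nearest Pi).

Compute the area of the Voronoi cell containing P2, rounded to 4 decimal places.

1. box [0,29]×[0,77]: [(0, 0) (29, 0) (29, 77) (0, 77)]
2. ⊥bis P2·P0 via (22.295,14.98): [(0, 21.6566) (29, 12.9721) (29, 77) (0, 77)]  |A|=1730.8837
3. ⊥bis P2·P1 via (19.245,16.59): [(0, 31.0793) (20.7814, 15.4333) (29, 12.9721) (29, 77) (0, 77)]  |A|=1632.9755
4. ⊥bis P2·P3 via (16.345,40.14): [(0.0227, 31.0623) (20.7814, 15.4333) (29, 12.9721) (29, 47.1781)]  |A|=534.2788
5. ⊥bis P2·P4 via (19.605,24.135): [(18.8312, 41.5227) (19.9649, 16.048) (20.7814, 15.4333) (29, 12.9721) (29, 47.1781)]  |A|=288.7787
6. canonical 5-gon: [(18.8312, 41.5227) (19.9649, 16.048) (20.7814, 15.4333) (29, 12.9721) (29, 47.1781)]
7. shoelace: 288.7787

Area of P2's cell: 288.7787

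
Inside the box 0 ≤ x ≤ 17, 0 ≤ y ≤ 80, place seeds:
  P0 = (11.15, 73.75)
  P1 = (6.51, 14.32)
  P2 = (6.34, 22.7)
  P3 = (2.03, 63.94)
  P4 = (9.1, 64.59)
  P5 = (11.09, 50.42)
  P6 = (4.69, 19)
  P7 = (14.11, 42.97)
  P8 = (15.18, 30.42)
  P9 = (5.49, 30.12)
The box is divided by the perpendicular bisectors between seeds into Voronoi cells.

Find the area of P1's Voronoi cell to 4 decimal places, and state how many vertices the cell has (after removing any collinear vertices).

Area of P1's cell: 294.7807 (5 vertices)

1. box [0,17]×[0,80]: [(0, 0) (17, 0) (17, 80) (0, 80)]
2. ⊥bis P1·P0 via (8.83,44.035): [(0, 44.7244) (0, 0) (17, 0) (17, 43.3971)]  |A|=749.033
3. ⊥bis P1·P2 via (6.425,18.51): [(0, 18.3797) (0, 0) (17, 0) (17, 18.7245)]  |A|=315.3856
4. ⊥bis P1·P3 via (4.27,39.13): [(0, 18.3797) (0, 0) (17, 0) (17, 18.7245)]  |A|=315.3856
5. ⊥bis P1·P4 via (7.805,39.455): [(0, 18.3797) (0, 0) (17, 0) (17, 18.7245)]  |A|=315.3856
6. ⊥bis P1·P5 via (8.8,32.37): [(0, 18.3797) (0, 0) (17, 0) (17, 18.7245)]  |A|=315.3856
7. ⊥bis P1·P6 via (5.6,16.66): [(10.5736, 18.5942) (0, 14.4822) (0, 0) (17, 0) (17, 18.7245)]  |A|=294.7807
8. ⊥bis P1·P7 via (10.31,28.645): [(10.5736, 18.5942) (0, 14.4822) (0, 0) (17, 0) (17, 18.7245)]  |A|=294.7807
9. ⊥bis P1·P8 via (10.845,22.37): [(10.5736, 18.5942) (0, 14.4822) (0, 0) (17, 0) (17, 18.7245)]  |A|=294.7807
10. ⊥bis P1·P9 via (6,22.22): [(10.5736, 18.5942) (0, 14.4822) (0, 0) (17, 0) (17, 18.7245)]  |A|=294.7807
11. canonical 5-gon: [(10.5736, 18.5942) (0, 14.4822) (0, 0) (17, 0) (17, 18.7245)]
12. shoelace: 294.7807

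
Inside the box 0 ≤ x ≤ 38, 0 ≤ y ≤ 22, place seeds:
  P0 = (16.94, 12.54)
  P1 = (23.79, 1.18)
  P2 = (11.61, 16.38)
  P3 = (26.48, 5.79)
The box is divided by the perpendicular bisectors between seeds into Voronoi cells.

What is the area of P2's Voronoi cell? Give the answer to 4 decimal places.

1. box [0,38]×[0,22]: [(0, 0) (38, 0) (38, 22) (0, 22)]
2. ⊥bis P2·P0 via (14.275,14.46): [(0, 0) (3.8573, 0) (19.7072, 22) (0, 22)]  |A|=259.2093
3. ⊥bis P2·P1 via (17.7,8.78): [(0, 0) (3.8573, 0) (19.7072, 22) (0, 22)]  |A|=259.2093
4. ⊥bis P2·P3 via (19.045,11.085): [(0, 0) (3.8573, 0) (19.7072, 22) (0, 22)]  |A|=259.2093
5. canonical 4-gon: [(0, 0) (3.8573, 0) (19.7072, 22) (0, 22)]
6. shoelace: 259.2093

Area of P2's cell: 259.2093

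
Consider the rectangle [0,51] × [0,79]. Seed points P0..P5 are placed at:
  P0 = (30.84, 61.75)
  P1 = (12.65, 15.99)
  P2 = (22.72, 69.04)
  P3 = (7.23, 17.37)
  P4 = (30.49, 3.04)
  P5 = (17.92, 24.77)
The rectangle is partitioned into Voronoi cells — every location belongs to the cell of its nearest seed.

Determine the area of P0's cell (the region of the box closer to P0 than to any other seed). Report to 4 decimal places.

Area of P0's cell: 1085.6654

1. box [0,51]×[0,79]: [(0, 0) (51, 0) (51, 79) (0, 79)]
2. ⊥bis P0·P1 via (21.745,38.87): [(0, 47.5138) (51, 27.2409) (51, 79) (0, 79)]  |A|=2122.7549
3. ⊥bis P0·P2 via (26.78,65.395): [(7.9053, 44.3714) (51, 27.2409) (51, 79) (38.9943, 79)]  |A|=1323.1403
4. ⊥bis P0·P3 via (19.035,39.56): [(8.5795, 45.1223) (16.1556, 41.0918) (51, 27.2409) (51, 79) (38.9943, 79)]  |A|=1318.9373
5. ⊥bis P0·P4 via (30.665,32.395): [(8.5795, 45.1223) (16.1556, 41.0918) (38.1461, 32.3504) (51, 32.2738) (51, 79) (38.9943, 79)]  |A|=1286.5912
6. ⊥bis P0·P5 via (24.38,43.26): [(11.0795, 47.9069) (51, 33.9596) (51, 79) (38.9943, 79)]  |A|=1085.6654
7. canonical 4-gon: [(11.0795, 47.9069) (51, 33.9596) (51, 79) (38.9943, 79)]
8. shoelace: 1085.6654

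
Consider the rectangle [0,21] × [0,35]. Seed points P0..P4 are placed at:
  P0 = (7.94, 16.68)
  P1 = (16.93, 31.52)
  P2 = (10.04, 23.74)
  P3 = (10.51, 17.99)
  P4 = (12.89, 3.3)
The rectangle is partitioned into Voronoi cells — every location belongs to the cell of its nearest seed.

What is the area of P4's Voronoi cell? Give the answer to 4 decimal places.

Area of P4's cell: 203.0508

1. box [0,21]×[0,35]: [(0, 0) (21, 0) (21, 35) (0, 35)]
2. ⊥bis P4·P0 via (10.415,9.99): [(0, 6.1369) (0, 0) (21, 0) (21, 13.906)]  |A|=210.4504
3. ⊥bis P4·P1 via (14.91,17.41): [(0, 6.1369) (0, 0) (21, 0) (21, 13.906)]  |A|=210.4504
4. ⊥bis P4·P2 via (11.465,13.52): [(0, 6.1369) (0, 0) (21, 0) (21, 13.906)]  |A|=210.4504
5. ⊥bis P4·P3 via (11.7,10.645): [(12.5637, 10.7849) (0, 6.1369) (0, 0) (21, 0) (21, 12.1517)]  |A|=203.0508
6. canonical 5-gon: [(12.5637, 10.7849) (0, 6.1369) (0, 0) (21, 0) (21, 12.1517)]
7. shoelace: 203.0508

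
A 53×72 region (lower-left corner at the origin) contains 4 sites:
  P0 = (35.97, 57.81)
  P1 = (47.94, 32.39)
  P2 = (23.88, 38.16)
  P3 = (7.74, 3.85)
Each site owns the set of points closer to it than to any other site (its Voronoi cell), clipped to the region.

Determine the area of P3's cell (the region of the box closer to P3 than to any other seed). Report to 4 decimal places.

1. box [0,53]×[0,72]: [(0, 0) (53, 0) (53, 72) (0, 72)]
2. ⊥bis P3·P0 via (21.855,30.83): [(0, 42.2638) (0, 0) (53, 0) (53, 14.536)]  |A|=1505.1945
3. ⊥bis P3·P1 via (27.84,18.12): [(17.0211, 33.3589) (0, 42.2638) (0, 0) (40.7043, 0)]  |A|=1038.6142
4. ⊥bis P3·P2 via (15.81,21.005): [(30.7971, 13.9548) (0, 28.4423) (0, 0) (40.7043, 0)]  |A|=721.9803
5. canonical 4-gon: [(30.7971, 13.9548) (0, 28.4423) (0, 0) (40.7043, 0)]
6. shoelace: 721.9803

Area of P3's cell: 721.9803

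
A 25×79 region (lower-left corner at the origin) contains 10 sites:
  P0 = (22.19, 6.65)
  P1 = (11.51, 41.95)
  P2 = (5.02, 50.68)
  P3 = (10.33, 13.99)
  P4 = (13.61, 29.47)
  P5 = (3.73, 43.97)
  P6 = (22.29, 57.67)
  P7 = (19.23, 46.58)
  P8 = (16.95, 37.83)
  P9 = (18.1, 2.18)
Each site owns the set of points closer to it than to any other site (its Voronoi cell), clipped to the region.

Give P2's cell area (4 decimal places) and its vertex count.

1. box [0,25]×[0,79]: [(0, 0) (25, 0) (25, 79) (0, 79)]
2. ⊥bis P2·P0 via (13.605,28.665): [(0, 23.3596) (25, 33.1086) (25, 79) (0, 79)]  |A|=1269.1477
3. ⊥bis P2·P1 via (8.265,46.315): [(0, 40.1707) (25, 58.756) (25, 79) (0, 79)]  |A|=738.4161
4. ⊥bis P2·P3 via (7.675,32.335): [(0, 40.1707) (25, 58.756) (25, 79) (0, 79)]  |A|=738.4161
5. ⊥bis P2·P4 via (9.315,40.075): [(0, 40.1707) (25, 58.756) (25, 79) (0, 79)]  |A|=738.4161
6. ⊥bis P2·P5 via (4.375,47.325): [(0, 48.1661) (8.5452, 46.5233) (25, 58.756) (25, 79) (0, 79)]  |A|=704.255
7. ⊥bis P2·P6 via (13.655,54.175): [(0, 48.1661) (8.5452, 46.5233) (14.8538, 51.2132) (3.6071, 79) (0, 79)]  |A|=304.3354
8. ⊥bis P2·P7 via (12.125,48.63): [(0, 48.1661) (8.5452, 46.5233) (12.3287, 49.336) (13.6958, 54.0742) (3.6071, 79) (0, 79)]  |A|=299.6364
9. ⊥bis P2·P8 via (10.985,44.255): [(0, 48.1661) (8.5452, 46.5233) (12.3287, 49.336) (13.6958, 54.0742) (3.6071, 79) (0, 79)]  |A|=299.6364
10. ⊥bis P2·P9 via (11.56,26.43): [(0, 48.1661) (8.5452, 46.5233) (12.3287, 49.336) (13.6958, 54.0742) (3.6071, 79) (0, 79)]  |A|=299.6364
11. canonical 6-gon: [(0, 48.1661) (8.5452, 46.5233) (12.3287, 49.336) (13.6958, 54.0742) (3.6071, 79) (0, 79)]
12. shoelace: 299.6364

Area of P2's cell: 299.6364 (6 vertices)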